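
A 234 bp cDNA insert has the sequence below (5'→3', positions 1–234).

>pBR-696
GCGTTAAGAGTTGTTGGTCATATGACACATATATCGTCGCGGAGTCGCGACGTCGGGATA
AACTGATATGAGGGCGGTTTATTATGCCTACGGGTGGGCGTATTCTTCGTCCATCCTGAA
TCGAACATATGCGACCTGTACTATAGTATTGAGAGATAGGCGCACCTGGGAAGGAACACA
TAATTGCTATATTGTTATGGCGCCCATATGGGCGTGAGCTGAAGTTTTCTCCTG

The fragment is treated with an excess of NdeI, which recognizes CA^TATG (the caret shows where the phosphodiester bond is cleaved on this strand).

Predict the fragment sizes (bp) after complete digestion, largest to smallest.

NdeI sites (CATATG) start at positions 19, 126, 205.
NdeI cuts after base 2 of each site, so after positions 20, 127, 206.
Linear molecule, 3 cuts → 4 fragments:
  1–20 → 20 bp
  21–127 → 107 bp
  128–206 → 79 bp
  207–234 → 28 bp
Sorted largest to smallest: 107, 79, 28, 20 bp.

107, 79, 28, 20 bp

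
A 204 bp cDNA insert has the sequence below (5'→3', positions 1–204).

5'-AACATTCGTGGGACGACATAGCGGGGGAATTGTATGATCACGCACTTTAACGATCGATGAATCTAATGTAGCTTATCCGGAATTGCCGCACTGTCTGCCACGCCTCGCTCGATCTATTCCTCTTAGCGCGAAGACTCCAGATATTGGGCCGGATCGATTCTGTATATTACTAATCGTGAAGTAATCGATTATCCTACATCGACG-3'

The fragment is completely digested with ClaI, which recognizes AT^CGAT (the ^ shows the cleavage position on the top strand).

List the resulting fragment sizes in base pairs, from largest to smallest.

100, 54, 31, 19 bp

ClaI sites (ATCGAT) start at positions 53, 153, 184.
ClaI cuts after base 2 of each site, so after positions 54, 154, 185.
Linear molecule, 3 cuts → 4 fragments:
  1–54 → 54 bp
  55–154 → 100 bp
  155–185 → 31 bp
  186–204 → 19 bp
Sorted largest to smallest: 100, 54, 31, 19 bp.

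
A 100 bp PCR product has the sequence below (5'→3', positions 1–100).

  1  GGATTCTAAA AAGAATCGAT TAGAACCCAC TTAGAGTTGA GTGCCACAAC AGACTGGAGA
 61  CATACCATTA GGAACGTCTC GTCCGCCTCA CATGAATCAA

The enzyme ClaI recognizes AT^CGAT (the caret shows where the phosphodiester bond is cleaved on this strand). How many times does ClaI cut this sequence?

1

ATCGAT occurs starting at position 15.
ClaI cuts at 1 site.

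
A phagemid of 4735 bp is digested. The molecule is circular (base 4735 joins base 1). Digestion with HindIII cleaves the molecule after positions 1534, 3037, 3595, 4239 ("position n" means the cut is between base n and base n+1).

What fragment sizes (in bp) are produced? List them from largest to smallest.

2030, 1503, 644, 558 bp

Circular molecule, 4 cuts → 4 fragments:
  3037 − 1534 = 1503 bp
  3595 − 3037 = 558 bp
  4239 − 3595 = 644 bp
  wrap: 4735 − 4239 + 1534 = 2030 bp
Sorted largest to smallest: 2030, 1503, 644, 558 bp.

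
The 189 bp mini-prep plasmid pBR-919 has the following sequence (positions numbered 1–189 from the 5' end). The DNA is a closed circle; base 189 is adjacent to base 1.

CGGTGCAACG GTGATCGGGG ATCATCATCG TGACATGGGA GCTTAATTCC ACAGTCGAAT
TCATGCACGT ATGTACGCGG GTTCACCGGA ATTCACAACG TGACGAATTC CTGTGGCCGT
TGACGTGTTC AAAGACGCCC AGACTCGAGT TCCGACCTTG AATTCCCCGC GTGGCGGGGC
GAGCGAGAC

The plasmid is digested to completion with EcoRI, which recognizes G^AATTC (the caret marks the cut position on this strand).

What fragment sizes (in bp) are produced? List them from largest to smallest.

86, 55, 32, 16 bp

EcoRI sites (GAATTC) start at positions 57, 89, 105, 160.
EcoRI cuts after the first base of each site, so after positions 57, 89, 105, 160.
Circular molecule, 4 cuts → 4 fragments:
  58–89 → 32 bp
  90–105 → 16 bp
  106–160 → 55 bp
  161–189 then 1–57 → 29 + 57 = 86 bp
Sorted largest to smallest: 86, 55, 32, 16 bp.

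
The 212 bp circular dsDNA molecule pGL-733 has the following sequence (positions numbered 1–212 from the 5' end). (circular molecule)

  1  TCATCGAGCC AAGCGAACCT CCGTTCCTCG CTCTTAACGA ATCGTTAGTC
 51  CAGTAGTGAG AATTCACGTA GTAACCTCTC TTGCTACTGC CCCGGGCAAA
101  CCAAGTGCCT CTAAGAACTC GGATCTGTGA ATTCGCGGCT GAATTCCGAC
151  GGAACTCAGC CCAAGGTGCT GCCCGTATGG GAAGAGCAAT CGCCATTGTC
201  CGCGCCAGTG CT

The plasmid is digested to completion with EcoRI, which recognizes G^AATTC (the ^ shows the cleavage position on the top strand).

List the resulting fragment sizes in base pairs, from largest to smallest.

131, 69, 12 bp

EcoRI sites (GAATTC) start at positions 60, 129, 141.
EcoRI cuts after the first base of each site, so after positions 60, 129, 141.
Circular molecule, 3 cuts → 3 fragments:
  61–129 → 69 bp
  130–141 → 12 bp
  142–212 then 1–60 → 71 + 60 = 131 bp
Sorted largest to smallest: 131, 69, 12 bp.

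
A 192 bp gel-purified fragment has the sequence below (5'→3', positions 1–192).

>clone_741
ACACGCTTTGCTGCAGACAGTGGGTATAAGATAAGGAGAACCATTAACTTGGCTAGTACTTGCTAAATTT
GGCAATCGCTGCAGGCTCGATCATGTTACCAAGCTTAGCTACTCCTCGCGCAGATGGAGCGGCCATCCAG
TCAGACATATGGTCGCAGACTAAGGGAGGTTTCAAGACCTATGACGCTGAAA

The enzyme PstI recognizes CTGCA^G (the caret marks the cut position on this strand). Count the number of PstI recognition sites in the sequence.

CTGCAG occurs starting at positions 11, 79.
PstI cuts at 2 sites.

2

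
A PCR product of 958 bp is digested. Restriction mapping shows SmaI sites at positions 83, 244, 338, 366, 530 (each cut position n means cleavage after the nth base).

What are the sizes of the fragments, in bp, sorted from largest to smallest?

428, 164, 161, 94, 83, 28 bp

Linear molecule, 5 cuts → 6 fragments:
  83 − 0 = 83 bp
  244 − 83 = 161 bp
  338 − 244 = 94 bp
  366 − 338 = 28 bp
  530 − 366 = 164 bp
  958 − 530 = 428 bp
Sorted largest to smallest: 428, 164, 161, 94, 83, 28 bp.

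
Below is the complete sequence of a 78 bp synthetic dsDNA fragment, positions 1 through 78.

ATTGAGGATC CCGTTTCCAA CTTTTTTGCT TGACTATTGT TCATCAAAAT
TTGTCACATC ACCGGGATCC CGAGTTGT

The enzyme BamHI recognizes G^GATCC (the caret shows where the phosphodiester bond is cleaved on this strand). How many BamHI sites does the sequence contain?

GGATCC occurs starting at positions 6, 65.
BamHI cuts at 2 sites.

2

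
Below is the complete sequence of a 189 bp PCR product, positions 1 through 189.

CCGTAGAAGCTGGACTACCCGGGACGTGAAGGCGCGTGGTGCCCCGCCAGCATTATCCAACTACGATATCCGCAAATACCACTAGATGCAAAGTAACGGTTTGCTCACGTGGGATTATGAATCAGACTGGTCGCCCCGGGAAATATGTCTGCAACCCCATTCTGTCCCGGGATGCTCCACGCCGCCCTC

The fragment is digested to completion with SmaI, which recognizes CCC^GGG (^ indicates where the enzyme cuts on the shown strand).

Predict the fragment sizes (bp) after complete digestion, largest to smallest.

117, 31, 21, 20 bp

SmaI sites (CCCGGG) start at positions 18, 135, 166.
SmaI cuts after base 3 of each site, so after positions 20, 137, 168.
Linear molecule, 3 cuts → 4 fragments:
  1–20 → 20 bp
  21–137 → 117 bp
  138–168 → 31 bp
  169–189 → 21 bp
Sorted largest to smallest: 117, 31, 21, 20 bp.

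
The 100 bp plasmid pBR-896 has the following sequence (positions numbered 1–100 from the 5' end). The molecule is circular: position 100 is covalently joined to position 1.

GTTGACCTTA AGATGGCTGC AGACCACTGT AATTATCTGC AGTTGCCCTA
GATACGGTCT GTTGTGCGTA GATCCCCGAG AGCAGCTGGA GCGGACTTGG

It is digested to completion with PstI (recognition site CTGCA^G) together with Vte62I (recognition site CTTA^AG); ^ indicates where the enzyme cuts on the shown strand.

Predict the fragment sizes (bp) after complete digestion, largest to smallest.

PstI sites (CTGCAG) start at positions 17, 37.
PstI cuts after base 5 of each site (before the last base), so after positions 21, 41.
The Vte62I site (CTTAAG) starts at position 7.
Vte62I cuts after base 4 of each site, so after position 10.
Combined cut positions: 10, 21, 41.
Circular molecule, 3 cuts → 3 fragments:
  11–21 → 11 bp
  22–41 → 20 bp
  42–100 then 1–10 → 59 + 10 = 69 bp
Sorted largest to smallest: 69, 20, 11 bp.

69, 20, 11 bp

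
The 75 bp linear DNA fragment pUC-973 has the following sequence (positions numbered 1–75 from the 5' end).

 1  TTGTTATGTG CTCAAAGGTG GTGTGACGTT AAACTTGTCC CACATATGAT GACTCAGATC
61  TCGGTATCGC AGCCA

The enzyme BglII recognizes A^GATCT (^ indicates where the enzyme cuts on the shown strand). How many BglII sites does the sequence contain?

1

AGATCT occurs starting at position 56.
BglII cuts at 1 site.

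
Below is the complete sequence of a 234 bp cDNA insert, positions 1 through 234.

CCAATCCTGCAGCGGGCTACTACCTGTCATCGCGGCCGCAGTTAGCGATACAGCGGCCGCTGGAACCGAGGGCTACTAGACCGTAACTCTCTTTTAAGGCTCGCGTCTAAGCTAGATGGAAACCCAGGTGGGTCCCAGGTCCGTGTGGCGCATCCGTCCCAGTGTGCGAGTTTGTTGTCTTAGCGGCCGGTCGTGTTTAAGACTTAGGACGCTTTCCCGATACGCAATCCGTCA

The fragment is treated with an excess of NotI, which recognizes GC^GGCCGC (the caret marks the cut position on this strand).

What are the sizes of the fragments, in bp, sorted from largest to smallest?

NotI sites (GCGGCCGC) start at positions 32, 53.
NotI cuts after base 2 of each site, so after positions 33, 54.
Linear molecule, 2 cuts → 3 fragments:
  1–33 → 33 bp
  34–54 → 21 bp
  55–234 → 180 bp
Sorted largest to smallest: 180, 33, 21 bp.

180, 33, 21 bp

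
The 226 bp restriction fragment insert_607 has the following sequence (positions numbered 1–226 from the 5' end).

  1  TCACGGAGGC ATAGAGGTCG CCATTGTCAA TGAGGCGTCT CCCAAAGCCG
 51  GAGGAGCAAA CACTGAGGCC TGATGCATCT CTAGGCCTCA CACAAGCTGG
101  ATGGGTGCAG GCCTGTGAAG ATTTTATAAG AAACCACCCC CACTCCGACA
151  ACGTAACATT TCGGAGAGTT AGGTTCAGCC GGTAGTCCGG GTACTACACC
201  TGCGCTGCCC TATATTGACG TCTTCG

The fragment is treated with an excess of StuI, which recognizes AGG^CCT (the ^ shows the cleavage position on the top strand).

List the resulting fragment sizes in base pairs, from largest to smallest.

115, 68, 26, 17 bp

StuI sites (AGGCCT) start at positions 66, 83, 109.
StuI cuts after base 3 of each site, so after positions 68, 85, 111.
Linear molecule, 3 cuts → 4 fragments:
  1–68 → 68 bp
  69–85 → 17 bp
  86–111 → 26 bp
  112–226 → 115 bp
Sorted largest to smallest: 115, 68, 26, 17 bp.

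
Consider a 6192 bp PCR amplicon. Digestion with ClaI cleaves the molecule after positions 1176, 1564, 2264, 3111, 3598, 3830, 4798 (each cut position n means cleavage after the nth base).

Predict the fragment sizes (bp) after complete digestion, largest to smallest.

1394, 1176, 968, 847, 700, 487, 388, 232 bp

Linear molecule, 7 cuts → 8 fragments:
  1176 − 0 = 1176 bp
  1564 − 1176 = 388 bp
  2264 − 1564 = 700 bp
  3111 − 2264 = 847 bp
  3598 − 3111 = 487 bp
  3830 − 3598 = 232 bp
  4798 − 3830 = 968 bp
  6192 − 4798 = 1394 bp
Sorted largest to smallest: 1394, 1176, 968, 847, 700, 487, 388, 232 bp.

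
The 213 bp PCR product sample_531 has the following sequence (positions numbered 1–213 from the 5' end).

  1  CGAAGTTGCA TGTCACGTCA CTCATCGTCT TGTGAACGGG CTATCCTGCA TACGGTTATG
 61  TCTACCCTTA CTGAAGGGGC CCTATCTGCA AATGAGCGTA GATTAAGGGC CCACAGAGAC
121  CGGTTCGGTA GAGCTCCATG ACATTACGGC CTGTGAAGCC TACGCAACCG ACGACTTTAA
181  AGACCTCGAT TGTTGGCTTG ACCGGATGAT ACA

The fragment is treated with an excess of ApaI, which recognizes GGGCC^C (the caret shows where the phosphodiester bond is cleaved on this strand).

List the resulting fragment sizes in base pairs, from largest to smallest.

ApaI sites (GGGCCC) start at positions 77, 107.
ApaI cuts after base 5 of each site (before the last base), so after positions 81, 111.
Linear molecule, 2 cuts → 3 fragments:
  1–81 → 81 bp
  82–111 → 30 bp
  112–213 → 102 bp
Sorted largest to smallest: 102, 81, 30 bp.

102, 81, 30 bp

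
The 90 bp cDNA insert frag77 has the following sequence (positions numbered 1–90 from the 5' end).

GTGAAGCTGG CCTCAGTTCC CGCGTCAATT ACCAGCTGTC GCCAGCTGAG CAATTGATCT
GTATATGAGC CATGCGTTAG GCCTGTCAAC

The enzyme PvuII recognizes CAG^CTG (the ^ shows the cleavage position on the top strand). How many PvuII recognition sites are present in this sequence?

2

CAGCTG occurs starting at positions 33, 43.
PvuII cuts at 2 sites.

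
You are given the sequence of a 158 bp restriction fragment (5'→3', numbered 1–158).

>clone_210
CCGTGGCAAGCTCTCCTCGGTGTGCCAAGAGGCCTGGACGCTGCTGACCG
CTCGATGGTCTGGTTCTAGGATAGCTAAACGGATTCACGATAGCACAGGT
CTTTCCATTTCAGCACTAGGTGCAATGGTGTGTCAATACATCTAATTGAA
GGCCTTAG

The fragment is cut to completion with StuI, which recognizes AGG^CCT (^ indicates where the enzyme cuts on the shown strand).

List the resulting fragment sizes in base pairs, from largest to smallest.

StuI sites (AGGCCT) start at positions 30, 150.
StuI cuts after base 3 of each site, so after positions 32, 152.
Linear molecule, 2 cuts → 3 fragments:
  1–32 → 32 bp
  33–152 → 120 bp
  153–158 → 6 bp
Sorted largest to smallest: 120, 32, 6 bp.

120, 32, 6 bp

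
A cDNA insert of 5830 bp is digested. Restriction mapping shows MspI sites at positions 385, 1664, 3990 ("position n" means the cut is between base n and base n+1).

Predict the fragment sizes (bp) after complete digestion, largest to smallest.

Linear molecule, 3 cuts → 4 fragments:
  385 − 0 = 385 bp
  1664 − 385 = 1279 bp
  3990 − 1664 = 2326 bp
  5830 − 3990 = 1840 bp
Sorted largest to smallest: 2326, 1840, 1279, 385 bp.

2326, 1840, 1279, 385 bp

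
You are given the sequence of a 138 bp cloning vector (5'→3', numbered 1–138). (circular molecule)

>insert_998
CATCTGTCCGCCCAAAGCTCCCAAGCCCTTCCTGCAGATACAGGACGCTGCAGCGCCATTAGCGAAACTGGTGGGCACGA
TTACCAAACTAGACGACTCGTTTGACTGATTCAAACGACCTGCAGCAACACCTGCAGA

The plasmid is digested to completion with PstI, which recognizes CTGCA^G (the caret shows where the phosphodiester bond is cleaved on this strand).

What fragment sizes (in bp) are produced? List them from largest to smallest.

PstI sites (CTGCAG) start at positions 32, 48, 120, 132.
PstI cuts after base 5 of each site (before the last base), so after positions 36, 52, 124, 136.
Circular molecule, 4 cuts → 4 fragments:
  37–52 → 16 bp
  53–124 → 72 bp
  125–136 → 12 bp
  137–138 then 1–36 → 2 + 36 = 38 bp
Sorted largest to smallest: 72, 38, 16, 12 bp.

72, 38, 16, 12 bp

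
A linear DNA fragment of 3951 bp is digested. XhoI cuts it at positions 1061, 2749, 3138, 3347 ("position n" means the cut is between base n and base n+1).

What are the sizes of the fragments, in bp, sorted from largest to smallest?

Linear molecule, 4 cuts → 5 fragments:
  1061 − 0 = 1061 bp
  2749 − 1061 = 1688 bp
  3138 − 2749 = 389 bp
  3347 − 3138 = 209 bp
  3951 − 3347 = 604 bp
Sorted largest to smallest: 1688, 1061, 604, 389, 209 bp.

1688, 1061, 604, 389, 209 bp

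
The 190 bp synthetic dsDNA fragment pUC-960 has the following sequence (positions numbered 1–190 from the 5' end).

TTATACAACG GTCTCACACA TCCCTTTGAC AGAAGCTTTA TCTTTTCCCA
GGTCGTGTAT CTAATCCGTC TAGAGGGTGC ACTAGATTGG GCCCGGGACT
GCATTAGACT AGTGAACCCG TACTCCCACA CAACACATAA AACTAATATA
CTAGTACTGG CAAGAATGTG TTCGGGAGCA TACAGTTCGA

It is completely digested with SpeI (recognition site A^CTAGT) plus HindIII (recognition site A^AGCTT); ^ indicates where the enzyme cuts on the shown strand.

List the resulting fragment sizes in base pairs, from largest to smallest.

SpeI sites (ACTAGT) start at positions 108, 150.
SpeI cuts after the first base of each site, so after positions 108, 150.
The HindIII site (AAGCTT) starts at position 33.
HindIII cuts after the first base of each site, so after position 33.
Combined cut positions: 33, 108, 150.
Linear molecule, 3 cuts → 4 fragments:
  1–33 → 33 bp
  34–108 → 75 bp
  109–150 → 42 bp
  151–190 → 40 bp
Sorted largest to smallest: 75, 42, 40, 33 bp.

75, 42, 40, 33 bp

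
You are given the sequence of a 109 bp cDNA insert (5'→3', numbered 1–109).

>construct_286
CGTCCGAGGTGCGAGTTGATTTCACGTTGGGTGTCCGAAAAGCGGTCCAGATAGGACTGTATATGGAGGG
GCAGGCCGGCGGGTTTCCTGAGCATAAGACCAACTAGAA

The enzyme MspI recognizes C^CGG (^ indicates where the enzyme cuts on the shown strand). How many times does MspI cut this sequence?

CCGG occurs starting at position 76.
MspI cuts at 1 site.

1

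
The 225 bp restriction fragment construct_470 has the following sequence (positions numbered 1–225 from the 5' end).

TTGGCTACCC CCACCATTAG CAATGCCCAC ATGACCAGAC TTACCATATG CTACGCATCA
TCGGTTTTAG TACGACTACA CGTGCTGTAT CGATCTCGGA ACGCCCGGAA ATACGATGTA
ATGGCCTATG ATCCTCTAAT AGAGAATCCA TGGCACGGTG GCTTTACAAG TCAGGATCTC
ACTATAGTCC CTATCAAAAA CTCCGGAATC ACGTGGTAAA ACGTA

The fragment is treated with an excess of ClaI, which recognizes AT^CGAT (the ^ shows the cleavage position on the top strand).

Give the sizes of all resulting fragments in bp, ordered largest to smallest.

The ClaI site (ATCGAT) starts at position 89.
ClaI cuts after base 2 of each site, so after position 90.
Linear molecule, 1 cut → 2 fragments:
  1–90 → 90 bp
  91–225 → 135 bp
Sorted largest to smallest: 135, 90 bp.

135, 90 bp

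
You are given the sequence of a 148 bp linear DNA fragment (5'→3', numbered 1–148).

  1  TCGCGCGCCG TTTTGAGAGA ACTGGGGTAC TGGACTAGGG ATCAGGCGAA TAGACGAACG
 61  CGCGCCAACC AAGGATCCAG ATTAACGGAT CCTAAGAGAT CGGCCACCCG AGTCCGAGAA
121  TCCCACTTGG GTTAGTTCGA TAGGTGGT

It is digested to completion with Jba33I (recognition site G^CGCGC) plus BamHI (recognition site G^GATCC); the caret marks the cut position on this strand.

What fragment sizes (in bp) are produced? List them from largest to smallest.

Jba33I sites (GCGCGC) start at positions 3, 60.
Jba33I cuts after the first base of each site, so after positions 3, 60.
BamHI sites (GGATCC) start at positions 73, 87.
BamHI cuts after the first base of each site, so after positions 73, 87.
Combined cut positions: 3, 60, 73, 87.
Linear molecule, 4 cuts → 5 fragments:
  1–3 → 3 bp
  4–60 → 57 bp
  61–73 → 13 bp
  74–87 → 14 bp
  88–148 → 61 bp
Sorted largest to smallest: 61, 57, 14, 13, 3 bp.

61, 57, 14, 13, 3 bp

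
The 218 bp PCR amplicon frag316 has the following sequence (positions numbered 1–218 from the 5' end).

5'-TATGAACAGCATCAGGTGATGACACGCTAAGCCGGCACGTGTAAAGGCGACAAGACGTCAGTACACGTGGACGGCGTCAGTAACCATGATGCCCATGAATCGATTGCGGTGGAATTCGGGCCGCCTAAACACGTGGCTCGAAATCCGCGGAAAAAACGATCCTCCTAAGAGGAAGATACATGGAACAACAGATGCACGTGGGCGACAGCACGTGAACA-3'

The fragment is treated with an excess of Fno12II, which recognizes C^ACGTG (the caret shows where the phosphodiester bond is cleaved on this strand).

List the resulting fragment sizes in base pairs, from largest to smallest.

66, 65, 36, 28, 14, 9 bp

Fno12II sites (CACGTG) start at positions 36, 64, 130, 195, 209.
Fno12II cuts after the first base of each site, so after positions 36, 64, 130, 195, 209.
Linear molecule, 5 cuts → 6 fragments:
  1–36 → 36 bp
  37–64 → 28 bp
  65–130 → 66 bp
  131–195 → 65 bp
  196–209 → 14 bp
  210–218 → 9 bp
Sorted largest to smallest: 66, 65, 36, 28, 14, 9 bp.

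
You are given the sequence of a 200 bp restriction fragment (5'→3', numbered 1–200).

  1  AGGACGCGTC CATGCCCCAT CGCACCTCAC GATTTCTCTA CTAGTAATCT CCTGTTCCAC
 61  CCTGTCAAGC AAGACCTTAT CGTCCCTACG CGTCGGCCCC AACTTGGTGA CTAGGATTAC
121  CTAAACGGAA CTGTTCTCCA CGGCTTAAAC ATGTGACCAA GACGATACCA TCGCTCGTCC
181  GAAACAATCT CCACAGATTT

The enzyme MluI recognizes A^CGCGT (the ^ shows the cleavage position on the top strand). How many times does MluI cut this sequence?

ACGCGT occurs starting at positions 4, 88.
MluI cuts at 2 sites.

2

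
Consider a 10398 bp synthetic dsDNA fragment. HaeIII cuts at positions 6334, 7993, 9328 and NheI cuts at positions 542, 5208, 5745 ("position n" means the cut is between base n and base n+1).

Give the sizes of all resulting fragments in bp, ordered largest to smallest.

Combined cut positions (sorted): 542, 5208, 5745, 6334, 7993, 9328.
Linear molecule, 6 cuts → 7 fragments:
  542 − 0 = 542 bp
  5208 − 542 = 4666 bp
  5745 − 5208 = 537 bp
  6334 − 5745 = 589 bp
  7993 − 6334 = 1659 bp
  9328 − 7993 = 1335 bp
  10398 − 9328 = 1070 bp
Sorted largest to smallest: 4666, 1659, 1335, 1070, 589, 542, 537 bp.

4666, 1659, 1335, 1070, 589, 542, 537 bp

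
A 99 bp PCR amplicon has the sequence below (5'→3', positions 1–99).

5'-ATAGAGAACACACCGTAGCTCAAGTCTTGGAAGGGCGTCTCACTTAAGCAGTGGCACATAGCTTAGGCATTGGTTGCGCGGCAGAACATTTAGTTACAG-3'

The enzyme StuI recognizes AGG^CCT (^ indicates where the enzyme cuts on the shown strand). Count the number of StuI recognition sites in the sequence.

No occurrence of AGGCCT is present in the sequence.
StuI does not cut: 0 sites.

0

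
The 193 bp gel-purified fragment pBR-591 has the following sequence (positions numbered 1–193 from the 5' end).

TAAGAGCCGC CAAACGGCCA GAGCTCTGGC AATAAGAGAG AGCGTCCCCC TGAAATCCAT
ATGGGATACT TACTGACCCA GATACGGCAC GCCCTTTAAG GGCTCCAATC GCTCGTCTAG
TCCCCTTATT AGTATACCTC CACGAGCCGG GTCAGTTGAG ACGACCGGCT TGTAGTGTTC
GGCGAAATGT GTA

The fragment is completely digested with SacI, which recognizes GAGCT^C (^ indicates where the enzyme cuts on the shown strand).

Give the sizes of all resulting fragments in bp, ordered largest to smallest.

The SacI site (GAGCTC) starts at position 21.
SacI cuts after base 5 of each site (before the last base), so after position 25.
Linear molecule, 1 cut → 2 fragments:
  1–25 → 25 bp
  26–193 → 168 bp
Sorted largest to smallest: 168, 25 bp.

168, 25 bp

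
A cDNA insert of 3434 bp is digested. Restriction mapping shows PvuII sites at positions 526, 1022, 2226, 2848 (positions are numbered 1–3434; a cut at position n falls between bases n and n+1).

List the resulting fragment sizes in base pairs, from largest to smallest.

Linear molecule, 4 cuts → 5 fragments:
  526 − 0 = 526 bp
  1022 − 526 = 496 bp
  2226 − 1022 = 1204 bp
  2848 − 2226 = 622 bp
  3434 − 2848 = 586 bp
Sorted largest to smallest: 1204, 622, 586, 526, 496 bp.

1204, 622, 586, 526, 496 bp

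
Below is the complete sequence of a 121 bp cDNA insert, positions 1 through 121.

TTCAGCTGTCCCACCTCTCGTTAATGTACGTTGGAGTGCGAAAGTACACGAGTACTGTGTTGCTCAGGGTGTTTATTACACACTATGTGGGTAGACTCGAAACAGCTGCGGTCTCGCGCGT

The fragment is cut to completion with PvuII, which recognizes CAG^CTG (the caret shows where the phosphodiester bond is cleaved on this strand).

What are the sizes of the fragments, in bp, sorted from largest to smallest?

100, 16, 5 bp

PvuII sites (CAGCTG) start at positions 3, 103.
PvuII cuts after base 3 of each site, so after positions 5, 105.
Linear molecule, 2 cuts → 3 fragments:
  1–5 → 5 bp
  6–105 → 100 bp
  106–121 → 16 bp
Sorted largest to smallest: 100, 16, 5 bp.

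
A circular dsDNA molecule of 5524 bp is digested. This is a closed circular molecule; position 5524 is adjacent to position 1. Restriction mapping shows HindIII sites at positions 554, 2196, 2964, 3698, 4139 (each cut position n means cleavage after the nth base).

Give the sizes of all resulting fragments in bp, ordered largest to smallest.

1939, 1642, 768, 734, 441 bp

Circular molecule, 5 cuts → 5 fragments:
  2196 − 554 = 1642 bp
  2964 − 2196 = 768 bp
  3698 − 2964 = 734 bp
  4139 − 3698 = 441 bp
  wrap: 5524 − 4139 + 554 = 1939 bp
Sorted largest to smallest: 1939, 1642, 768, 734, 441 bp.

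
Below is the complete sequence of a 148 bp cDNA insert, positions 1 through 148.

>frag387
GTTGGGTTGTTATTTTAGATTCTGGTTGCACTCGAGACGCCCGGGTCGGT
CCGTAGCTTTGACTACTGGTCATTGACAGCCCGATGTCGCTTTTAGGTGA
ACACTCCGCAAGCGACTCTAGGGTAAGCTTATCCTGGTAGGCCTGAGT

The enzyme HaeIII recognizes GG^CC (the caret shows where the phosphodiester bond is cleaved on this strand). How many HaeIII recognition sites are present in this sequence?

1

GGCC occurs starting at position 140.
HaeIII cuts at 1 site.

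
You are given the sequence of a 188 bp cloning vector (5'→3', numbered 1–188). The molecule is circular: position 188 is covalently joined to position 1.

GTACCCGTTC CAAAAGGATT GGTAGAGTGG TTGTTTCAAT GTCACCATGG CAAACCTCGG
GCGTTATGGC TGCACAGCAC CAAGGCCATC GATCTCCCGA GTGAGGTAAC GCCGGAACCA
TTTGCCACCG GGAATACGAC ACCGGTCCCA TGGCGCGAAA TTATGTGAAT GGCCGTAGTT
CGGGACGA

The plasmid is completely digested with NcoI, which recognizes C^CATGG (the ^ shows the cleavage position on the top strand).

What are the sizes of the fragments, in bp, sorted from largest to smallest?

103, 85 bp

NcoI sites (CCATGG) start at positions 45, 148.
NcoI cuts after the first base of each site, so after positions 45, 148.
Circular molecule, 2 cuts → 2 fragments:
  46–148 → 103 bp
  149–188 then 1–45 → 40 + 45 = 85 bp
Sorted largest to smallest: 103, 85 bp.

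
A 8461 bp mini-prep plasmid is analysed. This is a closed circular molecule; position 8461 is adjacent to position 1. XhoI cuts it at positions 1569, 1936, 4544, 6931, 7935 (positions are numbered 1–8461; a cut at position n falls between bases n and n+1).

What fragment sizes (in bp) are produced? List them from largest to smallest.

Circular molecule, 5 cuts → 5 fragments:
  1936 − 1569 = 367 bp
  4544 − 1936 = 2608 bp
  6931 − 4544 = 2387 bp
  7935 − 6931 = 1004 bp
  wrap: 8461 − 7935 + 1569 = 2095 bp
Sorted largest to smallest: 2608, 2387, 2095, 1004, 367 bp.

2608, 2387, 2095, 1004, 367 bp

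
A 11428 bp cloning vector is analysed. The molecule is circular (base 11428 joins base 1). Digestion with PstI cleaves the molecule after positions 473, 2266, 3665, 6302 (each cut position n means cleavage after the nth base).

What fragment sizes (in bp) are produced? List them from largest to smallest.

5599, 2637, 1793, 1399 bp

Circular molecule, 4 cuts → 4 fragments:
  2266 − 473 = 1793 bp
  3665 − 2266 = 1399 bp
  6302 − 3665 = 2637 bp
  wrap: 11428 − 6302 + 473 = 5599 bp
Sorted largest to smallest: 5599, 2637, 1793, 1399 bp.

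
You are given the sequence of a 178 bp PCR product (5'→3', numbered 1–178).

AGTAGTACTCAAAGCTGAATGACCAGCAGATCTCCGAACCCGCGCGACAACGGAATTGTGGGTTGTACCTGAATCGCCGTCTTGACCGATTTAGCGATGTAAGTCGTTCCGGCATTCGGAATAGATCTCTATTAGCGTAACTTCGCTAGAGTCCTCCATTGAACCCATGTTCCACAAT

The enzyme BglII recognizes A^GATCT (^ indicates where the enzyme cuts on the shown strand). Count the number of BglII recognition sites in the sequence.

AGATCT occurs starting at positions 28, 123.
BglII cuts at 2 sites.

2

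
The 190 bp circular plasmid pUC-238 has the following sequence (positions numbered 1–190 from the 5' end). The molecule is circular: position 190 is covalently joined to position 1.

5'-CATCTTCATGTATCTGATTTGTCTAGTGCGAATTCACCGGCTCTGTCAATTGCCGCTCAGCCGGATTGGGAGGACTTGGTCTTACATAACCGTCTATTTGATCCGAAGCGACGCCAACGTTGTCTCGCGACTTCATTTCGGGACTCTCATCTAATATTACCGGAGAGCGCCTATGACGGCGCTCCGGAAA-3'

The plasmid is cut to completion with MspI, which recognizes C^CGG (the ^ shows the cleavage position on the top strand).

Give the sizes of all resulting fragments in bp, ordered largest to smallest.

MspI sites (CCGG) start at positions 37, 61, 160, 184.
MspI cuts after the first base of each site, so after positions 37, 61, 160, 184.
Circular molecule, 4 cuts → 4 fragments:
  38–61 → 24 bp
  62–160 → 99 bp
  161–184 → 24 bp
  185–190 then 1–37 → 6 + 37 = 43 bp
Sorted largest to smallest: 99, 43, 24, 24 bp.

99, 43, 24, 24 bp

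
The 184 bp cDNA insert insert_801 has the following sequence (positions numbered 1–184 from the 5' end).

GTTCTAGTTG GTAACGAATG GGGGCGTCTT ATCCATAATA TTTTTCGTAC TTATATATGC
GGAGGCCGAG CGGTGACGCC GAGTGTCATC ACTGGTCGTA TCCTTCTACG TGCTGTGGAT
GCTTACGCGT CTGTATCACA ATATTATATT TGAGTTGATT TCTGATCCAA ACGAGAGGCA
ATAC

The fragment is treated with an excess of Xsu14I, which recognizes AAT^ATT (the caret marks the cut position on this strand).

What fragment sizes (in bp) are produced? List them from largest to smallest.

103, 42, 39 bp

Xsu14I sites (AATATT) start at positions 37, 140.
Xsu14I cuts after base 3 of each site, so after positions 39, 142.
Linear molecule, 2 cuts → 3 fragments:
  1–39 → 39 bp
  40–142 → 103 bp
  143–184 → 42 bp
Sorted largest to smallest: 103, 42, 39 bp.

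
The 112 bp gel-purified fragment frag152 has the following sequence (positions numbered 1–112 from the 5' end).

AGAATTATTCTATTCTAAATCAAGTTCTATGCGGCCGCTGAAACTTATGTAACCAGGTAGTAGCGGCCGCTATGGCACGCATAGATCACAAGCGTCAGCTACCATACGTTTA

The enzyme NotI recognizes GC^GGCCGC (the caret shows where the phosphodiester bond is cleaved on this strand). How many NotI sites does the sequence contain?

2

GCGGCCGC occurs starting at positions 31, 63.
NotI cuts at 2 sites.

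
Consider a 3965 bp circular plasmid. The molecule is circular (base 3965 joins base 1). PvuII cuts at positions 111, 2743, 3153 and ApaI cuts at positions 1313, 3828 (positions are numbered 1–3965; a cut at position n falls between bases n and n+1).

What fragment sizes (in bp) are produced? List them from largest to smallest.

1430, 1202, 675, 410, 248 bp

Combined cut positions (sorted): 111, 1313, 2743, 3153, 3828.
Circular molecule, 5 cuts → 5 fragments:
  1313 − 111 = 1202 bp
  2743 − 1313 = 1430 bp
  3153 − 2743 = 410 bp
  3828 − 3153 = 675 bp
  wrap: 3965 − 3828 + 111 = 248 bp
Sorted largest to smallest: 1430, 1202, 675, 410, 248 bp.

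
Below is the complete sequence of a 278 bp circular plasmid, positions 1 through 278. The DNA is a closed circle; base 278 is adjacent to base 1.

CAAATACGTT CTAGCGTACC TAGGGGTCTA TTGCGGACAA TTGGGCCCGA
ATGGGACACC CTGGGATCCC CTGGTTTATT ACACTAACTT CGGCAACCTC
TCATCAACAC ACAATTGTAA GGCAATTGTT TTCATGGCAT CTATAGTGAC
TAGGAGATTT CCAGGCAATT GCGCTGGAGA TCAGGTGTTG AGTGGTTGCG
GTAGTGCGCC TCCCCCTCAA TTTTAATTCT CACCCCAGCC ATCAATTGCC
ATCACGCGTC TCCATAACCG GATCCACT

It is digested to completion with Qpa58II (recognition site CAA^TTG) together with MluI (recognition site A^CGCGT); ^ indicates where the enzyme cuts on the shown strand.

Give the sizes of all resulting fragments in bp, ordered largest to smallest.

77, 74, 64, 43, 11, 9 bp

Qpa58II sites (CAATTG) start at positions 38, 112, 123, 166, 243.
Qpa58II cuts after base 3 of each site, so after positions 40, 114, 125, 168, 245.
The MluI site (ACGCGT) starts at position 254.
MluI cuts after the first base of each site, so after position 254.
Combined cut positions: 40, 114, 125, 168, 245, 254.
Circular molecule, 6 cuts → 6 fragments:
  41–114 → 74 bp
  115–125 → 11 bp
  126–168 → 43 bp
  169–245 → 77 bp
  246–254 → 9 bp
  255–278 then 1–40 → 24 + 40 = 64 bp
Sorted largest to smallest: 77, 74, 64, 43, 11, 9 bp.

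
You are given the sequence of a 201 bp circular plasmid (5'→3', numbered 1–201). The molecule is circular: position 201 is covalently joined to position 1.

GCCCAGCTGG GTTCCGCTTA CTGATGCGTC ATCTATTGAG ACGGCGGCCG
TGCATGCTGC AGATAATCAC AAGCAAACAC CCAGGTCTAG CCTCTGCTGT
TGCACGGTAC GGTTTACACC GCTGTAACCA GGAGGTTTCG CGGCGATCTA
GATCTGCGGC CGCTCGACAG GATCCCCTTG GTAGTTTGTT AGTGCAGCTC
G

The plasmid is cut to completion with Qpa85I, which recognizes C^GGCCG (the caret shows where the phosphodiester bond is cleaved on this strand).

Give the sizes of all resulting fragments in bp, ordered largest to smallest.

112, 89 bp

Qpa85I sites (CGGCCG) start at positions 45, 157.
Qpa85I cuts after the first base of each site, so after positions 45, 157.
Circular molecule, 2 cuts → 2 fragments:
  46–157 → 112 bp
  158–201 then 1–45 → 44 + 45 = 89 bp
Sorted largest to smallest: 112, 89 bp.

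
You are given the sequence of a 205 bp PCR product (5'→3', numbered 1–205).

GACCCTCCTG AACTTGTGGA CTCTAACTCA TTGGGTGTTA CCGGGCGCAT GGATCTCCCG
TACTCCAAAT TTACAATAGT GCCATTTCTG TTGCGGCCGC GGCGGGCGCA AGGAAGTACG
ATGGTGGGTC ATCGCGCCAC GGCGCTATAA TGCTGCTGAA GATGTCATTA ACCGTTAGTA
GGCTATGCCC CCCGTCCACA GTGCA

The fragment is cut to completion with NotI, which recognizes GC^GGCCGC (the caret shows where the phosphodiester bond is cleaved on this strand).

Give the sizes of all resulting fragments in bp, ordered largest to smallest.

111, 94 bp

The NotI site (GCGGCCGC) starts at position 93.
NotI cuts after base 2 of each site, so after position 94.
Linear molecule, 1 cut → 2 fragments:
  1–94 → 94 bp
  95–205 → 111 bp
Sorted largest to smallest: 111, 94 bp.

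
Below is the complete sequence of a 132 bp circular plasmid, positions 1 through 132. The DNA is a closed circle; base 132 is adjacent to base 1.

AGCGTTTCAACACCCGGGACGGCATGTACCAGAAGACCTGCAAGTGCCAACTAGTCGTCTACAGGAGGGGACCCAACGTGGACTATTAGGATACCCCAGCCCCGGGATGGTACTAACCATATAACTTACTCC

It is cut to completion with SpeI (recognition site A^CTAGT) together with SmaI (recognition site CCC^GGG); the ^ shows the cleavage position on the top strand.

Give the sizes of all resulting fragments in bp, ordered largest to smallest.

The SpeI site (ACTAGT) starts at position 50.
SpeI cuts after the first base of each site, so after position 50.
SmaI sites (CCCGGG) start at positions 13, 101.
SmaI cuts after base 3 of each site, so after positions 15, 103.
Combined cut positions: 15, 50, 103.
Circular molecule, 3 cuts → 3 fragments:
  16–50 → 35 bp
  51–103 → 53 bp
  104–132 then 1–15 → 29 + 15 = 44 bp
Sorted largest to smallest: 53, 44, 35 bp.

53, 44, 35 bp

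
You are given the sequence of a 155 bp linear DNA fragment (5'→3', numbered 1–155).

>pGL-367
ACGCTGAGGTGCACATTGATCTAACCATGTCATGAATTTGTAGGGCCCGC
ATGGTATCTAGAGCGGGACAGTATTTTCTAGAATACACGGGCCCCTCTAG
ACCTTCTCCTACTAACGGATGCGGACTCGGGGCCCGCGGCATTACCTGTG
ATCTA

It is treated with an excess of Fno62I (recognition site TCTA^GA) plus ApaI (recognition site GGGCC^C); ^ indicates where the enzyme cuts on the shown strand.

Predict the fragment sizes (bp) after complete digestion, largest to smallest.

47, 35, 21, 20, 13, 13, 6 bp

Fno62I sites (TCTAGA) start at positions 57, 77, 96.
Fno62I cuts after base 4 of each site, so after positions 60, 80, 99.
ApaI sites (GGGCCC) start at positions 43, 89, 130.
ApaI cuts after base 5 of each site (before the last base), so after positions 47, 93, 134.
Combined cut positions: 47, 60, 80, 93, 99, 134.
Linear molecule, 6 cuts → 7 fragments:
  1–47 → 47 bp
  48–60 → 13 bp
  61–80 → 20 bp
  81–93 → 13 bp
  94–99 → 6 bp
  100–134 → 35 bp
  135–155 → 21 bp
Sorted largest to smallest: 47, 35, 21, 20, 13, 13, 6 bp.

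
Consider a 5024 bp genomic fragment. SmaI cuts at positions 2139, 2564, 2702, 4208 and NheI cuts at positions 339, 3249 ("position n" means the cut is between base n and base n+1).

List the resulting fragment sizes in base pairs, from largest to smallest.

Combined cut positions (sorted): 339, 2139, 2564, 2702, 3249, 4208.
Linear molecule, 6 cuts → 7 fragments:
  339 − 0 = 339 bp
  2139 − 339 = 1800 bp
  2564 − 2139 = 425 bp
  2702 − 2564 = 138 bp
  3249 − 2702 = 547 bp
  4208 − 3249 = 959 bp
  5024 − 4208 = 816 bp
Sorted largest to smallest: 1800, 959, 816, 547, 425, 339, 138 bp.

1800, 959, 816, 547, 425, 339, 138 bp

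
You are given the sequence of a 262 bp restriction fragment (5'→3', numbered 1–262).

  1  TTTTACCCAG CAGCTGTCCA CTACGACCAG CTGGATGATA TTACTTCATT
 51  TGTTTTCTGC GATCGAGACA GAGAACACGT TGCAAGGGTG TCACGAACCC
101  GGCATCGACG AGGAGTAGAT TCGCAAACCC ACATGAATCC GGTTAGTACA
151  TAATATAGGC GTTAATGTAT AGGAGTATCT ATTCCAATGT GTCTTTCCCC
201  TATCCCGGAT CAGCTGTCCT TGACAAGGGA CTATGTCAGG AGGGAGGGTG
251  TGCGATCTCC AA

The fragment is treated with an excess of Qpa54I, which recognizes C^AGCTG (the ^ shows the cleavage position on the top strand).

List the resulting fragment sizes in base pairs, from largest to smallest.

Qpa54I sites (CAGCTG) start at positions 11, 28, 211.
Qpa54I cuts after the first base of each site, so after positions 11, 28, 211.
Linear molecule, 3 cuts → 4 fragments:
  1–11 → 11 bp
  12–28 → 17 bp
  29–211 → 183 bp
  212–262 → 51 bp
Sorted largest to smallest: 183, 51, 17, 11 bp.

183, 51, 17, 11 bp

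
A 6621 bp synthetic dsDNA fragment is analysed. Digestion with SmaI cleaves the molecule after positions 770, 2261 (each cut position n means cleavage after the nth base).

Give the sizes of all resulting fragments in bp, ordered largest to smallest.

4360, 1491, 770 bp

Linear molecule, 2 cuts → 3 fragments:
  770 − 0 = 770 bp
  2261 − 770 = 1491 bp
  6621 − 2261 = 4360 bp
Sorted largest to smallest: 4360, 1491, 770 bp.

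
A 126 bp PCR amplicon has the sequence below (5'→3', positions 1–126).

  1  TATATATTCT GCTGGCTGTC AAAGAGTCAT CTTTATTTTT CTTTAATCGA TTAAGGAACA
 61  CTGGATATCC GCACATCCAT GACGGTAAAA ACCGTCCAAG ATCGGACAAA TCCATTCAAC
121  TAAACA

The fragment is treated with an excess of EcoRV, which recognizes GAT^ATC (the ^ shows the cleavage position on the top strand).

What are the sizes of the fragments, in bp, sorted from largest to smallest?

66, 60 bp

The EcoRV site (GATATC) starts at position 64.
EcoRV cuts after base 3 of each site, so after position 66.
Linear molecule, 1 cut → 2 fragments:
  1–66 → 66 bp
  67–126 → 60 bp
Sorted largest to smallest: 66, 60 bp.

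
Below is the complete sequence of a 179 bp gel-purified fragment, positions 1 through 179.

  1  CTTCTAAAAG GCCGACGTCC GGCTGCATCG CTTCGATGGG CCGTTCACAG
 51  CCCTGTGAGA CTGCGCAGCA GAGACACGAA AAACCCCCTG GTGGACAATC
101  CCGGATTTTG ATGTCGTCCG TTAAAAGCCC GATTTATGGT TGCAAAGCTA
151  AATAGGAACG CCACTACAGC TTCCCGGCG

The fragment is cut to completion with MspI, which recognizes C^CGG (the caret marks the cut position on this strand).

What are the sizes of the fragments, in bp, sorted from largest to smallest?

82, 73, 19, 5 bp

MspI sites (CCGG) start at positions 19, 101, 174.
MspI cuts after the first base of each site, so after positions 19, 101, 174.
Linear molecule, 3 cuts → 4 fragments:
  1–19 → 19 bp
  20–101 → 82 bp
  102–174 → 73 bp
  175–179 → 5 bp
Sorted largest to smallest: 82, 73, 19, 5 bp.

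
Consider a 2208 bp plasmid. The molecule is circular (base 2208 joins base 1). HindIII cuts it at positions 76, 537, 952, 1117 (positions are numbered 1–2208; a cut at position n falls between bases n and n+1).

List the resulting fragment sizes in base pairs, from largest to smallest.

Circular molecule, 4 cuts → 4 fragments:
  537 − 76 = 461 bp
  952 − 537 = 415 bp
  1117 − 952 = 165 bp
  wrap: 2208 − 1117 + 76 = 1167 bp
Sorted largest to smallest: 1167, 461, 415, 165 bp.

1167, 461, 415, 165 bp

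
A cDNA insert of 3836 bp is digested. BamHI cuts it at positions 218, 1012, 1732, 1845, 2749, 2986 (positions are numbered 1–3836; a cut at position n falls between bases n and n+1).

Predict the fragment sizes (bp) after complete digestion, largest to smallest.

Linear molecule, 6 cuts → 7 fragments:
  218 − 0 = 218 bp
  1012 − 218 = 794 bp
  1732 − 1012 = 720 bp
  1845 − 1732 = 113 bp
  2749 − 1845 = 904 bp
  2986 − 2749 = 237 bp
  3836 − 2986 = 850 bp
Sorted largest to smallest: 904, 850, 794, 720, 237, 218, 113 bp.

904, 850, 794, 720, 237, 218, 113 bp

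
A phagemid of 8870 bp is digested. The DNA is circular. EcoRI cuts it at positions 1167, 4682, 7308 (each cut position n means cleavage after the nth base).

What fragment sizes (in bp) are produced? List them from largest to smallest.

Circular molecule, 3 cuts → 3 fragments:
  4682 − 1167 = 3515 bp
  7308 − 4682 = 2626 bp
  wrap: 8870 − 7308 + 1167 = 2729 bp
Sorted largest to smallest: 3515, 2729, 2626 bp.

3515, 2729, 2626 bp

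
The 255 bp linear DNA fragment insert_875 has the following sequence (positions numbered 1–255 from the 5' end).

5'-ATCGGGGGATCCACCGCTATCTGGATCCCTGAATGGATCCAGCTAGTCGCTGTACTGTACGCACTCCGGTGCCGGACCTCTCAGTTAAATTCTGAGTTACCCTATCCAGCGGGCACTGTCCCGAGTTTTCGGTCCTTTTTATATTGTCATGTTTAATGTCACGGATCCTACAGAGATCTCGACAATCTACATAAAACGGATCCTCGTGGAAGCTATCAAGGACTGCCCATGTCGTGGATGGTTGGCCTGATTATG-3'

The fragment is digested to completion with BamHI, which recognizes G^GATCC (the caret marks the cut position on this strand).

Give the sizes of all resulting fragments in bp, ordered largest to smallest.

128, 57, 35, 16, 12, 7 bp

BamHI sites (GGATCC) start at positions 7, 23, 35, 163, 198.
BamHI cuts after the first base of each site, so after positions 7, 23, 35, 163, 198.
Linear molecule, 5 cuts → 6 fragments:
  1–7 → 7 bp
  8–23 → 16 bp
  24–35 → 12 bp
  36–163 → 128 bp
  164–198 → 35 bp
  199–255 → 57 bp
Sorted largest to smallest: 128, 57, 35, 16, 12, 7 bp.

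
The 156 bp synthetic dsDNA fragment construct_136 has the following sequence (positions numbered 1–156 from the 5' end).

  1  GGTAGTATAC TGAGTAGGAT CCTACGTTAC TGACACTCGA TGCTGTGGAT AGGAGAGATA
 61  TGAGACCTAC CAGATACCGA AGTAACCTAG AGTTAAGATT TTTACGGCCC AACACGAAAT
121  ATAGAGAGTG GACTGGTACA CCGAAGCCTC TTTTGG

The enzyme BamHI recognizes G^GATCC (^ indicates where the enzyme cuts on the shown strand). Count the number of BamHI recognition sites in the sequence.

1

GGATCC occurs starting at position 17.
BamHI cuts at 1 site.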